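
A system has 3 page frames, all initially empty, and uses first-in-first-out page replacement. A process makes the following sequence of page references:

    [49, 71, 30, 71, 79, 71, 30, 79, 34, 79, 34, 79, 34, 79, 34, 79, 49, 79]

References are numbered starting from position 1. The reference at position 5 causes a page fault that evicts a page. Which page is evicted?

pos 1: 49: fault, frames {49}
pos 2: 71: fault, frames {49,71}
pos 3: 30: fault, frames {49,71,30}
pos 4: 71: hit
pos 5: 79: fault, evict 49, frames {71,30,79}
At position 5, page 49 is evicted.

49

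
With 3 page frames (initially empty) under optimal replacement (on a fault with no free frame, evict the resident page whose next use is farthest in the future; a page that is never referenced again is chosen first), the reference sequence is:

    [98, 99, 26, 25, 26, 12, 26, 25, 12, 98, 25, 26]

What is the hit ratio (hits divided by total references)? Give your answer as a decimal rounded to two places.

0.50

98 -> fault, frames [98]
99 -> fault, frames [98, 99]
26 -> fault, frames [98, 99, 26]
25 -> fault, evict 99, frames [98, 26, 25]
26 -> hit
12 -> fault, evict 98, frames [26, 25, 12]
26 -> hit
25 -> hit
12 -> hit
98 -> fault, evict 12, frames [26, 25, 98]
25 -> hit
26 -> hit
Hits: 6 of 12 references → 6/12 = 0.5000.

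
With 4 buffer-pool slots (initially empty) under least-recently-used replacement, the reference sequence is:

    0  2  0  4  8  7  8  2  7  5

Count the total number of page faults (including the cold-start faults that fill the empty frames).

7

0 -> miss, frames [0]
2 -> miss, frames [0, 2]
0 -> hit
4 -> miss, frames [2, 0, 4]
8 -> miss, frames [2, 0, 4, 8]
7 -> miss, evict 2, frames [0, 4, 8, 7]
8 -> hit
2 -> miss, evict 0, frames [4, 7, 8, 2]
7 -> hit
5 -> miss, evict 4, frames [8, 2, 7, 5]
Page faults: 7.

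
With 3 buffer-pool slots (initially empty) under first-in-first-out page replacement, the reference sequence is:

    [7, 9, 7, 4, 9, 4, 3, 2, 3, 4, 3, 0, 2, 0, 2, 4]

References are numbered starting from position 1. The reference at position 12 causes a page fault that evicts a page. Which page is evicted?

pos 1: 7 → fault, frames (7)
pos 2: 9 → fault, frames (7 9)
pos 3: 7 → hit
pos 4: 4 → fault, frames (7 9 4)
pos 5: 9 → hit
pos 6: 4 → hit
pos 7: 3 → fault, evict 7, frames (9 4 3)
pos 8: 2 → fault, evict 9, frames (4 3 2)
pos 9: 3 → hit
pos 10: 4 → hit
pos 11: 3 → hit
pos 12: 0 → fault, evict 4, frames (3 2 0)
At position 12, page 4 is evicted.

4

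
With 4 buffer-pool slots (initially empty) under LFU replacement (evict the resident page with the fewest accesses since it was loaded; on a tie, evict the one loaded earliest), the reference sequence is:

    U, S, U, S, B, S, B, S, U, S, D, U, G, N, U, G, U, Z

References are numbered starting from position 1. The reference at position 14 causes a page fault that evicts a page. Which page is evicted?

pos 1: U → miss, frames {U}
pos 2: S → miss, frames {U,S}
pos 3: U → hit
pos 4: S → hit
pos 5: B → miss, frames {U,S,B}
pos 6: S → hit
pos 7: B → hit
pos 8: S → hit
pos 9: U → hit
pos 10: S → hit
pos 11: D → miss, frames {U,S,B,D}
pos 12: U → hit
pos 13: G → miss, evict D, frames {U,S,B,G}
pos 14: N → miss, evict G, frames {U,S,B,N}
At position 14, page G is evicted.

G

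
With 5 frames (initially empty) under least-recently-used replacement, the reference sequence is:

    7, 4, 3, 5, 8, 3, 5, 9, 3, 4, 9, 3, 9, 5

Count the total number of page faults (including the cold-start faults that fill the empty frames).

6

7 → fault, frames {7}
4 → fault, frames {7,4}
3 → fault, frames {7,4,3}
5 → fault, frames {7,4,3,5}
8 → fault, frames {7,4,3,5,8}
3 → hit
5 → hit
9 → fault, evict 7, frames {4,8,3,5,9}
3 → hit
4 → hit
9 → hit
3 → hit
9 → hit
5 → hit
Page faults: 6.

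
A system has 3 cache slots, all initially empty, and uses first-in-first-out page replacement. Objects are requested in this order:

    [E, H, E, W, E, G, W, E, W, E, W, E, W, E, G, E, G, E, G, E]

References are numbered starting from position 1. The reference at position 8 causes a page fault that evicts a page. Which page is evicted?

pos 1: E -> miss, frames {E}
pos 2: H -> miss, frames {E,H}
pos 3: E -> hit
pos 4: W -> miss, frames {E,H,W}
pos 5: E -> hit
pos 6: G -> miss, evict E, frames {H,W,G}
pos 7: W -> hit
pos 8: E -> miss, evict H, frames {W,G,E}
At position 8, page H is evicted.

H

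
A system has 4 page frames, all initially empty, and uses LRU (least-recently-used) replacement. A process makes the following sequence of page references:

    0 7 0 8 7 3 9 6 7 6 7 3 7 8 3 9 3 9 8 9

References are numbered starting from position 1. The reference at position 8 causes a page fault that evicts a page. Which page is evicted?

8

pos 1: 0 → fault, frames [0]
pos 2: 7 → fault, frames [0, 7]
pos 3: 0 → hit
pos 4: 8 → fault, frames [7, 0, 8]
pos 5: 7 → hit
pos 6: 3 → fault, frames [0, 8, 7, 3]
pos 7: 9 → fault, evict 0, frames [8, 7, 3, 9]
pos 8: 6 → fault, evict 8, frames [7, 3, 9, 6]
At position 8, page 8 is evicted.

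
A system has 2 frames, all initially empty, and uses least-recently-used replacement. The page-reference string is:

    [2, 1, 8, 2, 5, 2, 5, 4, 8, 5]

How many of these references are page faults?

2 → fault, frames [2]
1 → fault, frames [2, 1]
8 → fault, evict 2, frames [1, 8]
2 → fault, evict 1, frames [8, 2]
5 → fault, evict 8, frames [2, 5]
2 → hit
5 → hit
4 → fault, evict 2, frames [5, 4]
8 → fault, evict 5, frames [4, 8]
5 → fault, evict 4, frames [8, 5]
Page faults: 8.

8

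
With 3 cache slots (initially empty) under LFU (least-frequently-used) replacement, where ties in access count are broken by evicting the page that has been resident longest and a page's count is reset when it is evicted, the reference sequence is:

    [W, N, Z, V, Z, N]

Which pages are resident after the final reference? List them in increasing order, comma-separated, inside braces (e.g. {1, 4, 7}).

{N, V, Z}

W -> fault, frames (W)
N -> fault, frames (W N)
Z -> fault, frames (W N Z)
V -> fault, evict W, frames (N Z V)
Z -> hit
N -> hit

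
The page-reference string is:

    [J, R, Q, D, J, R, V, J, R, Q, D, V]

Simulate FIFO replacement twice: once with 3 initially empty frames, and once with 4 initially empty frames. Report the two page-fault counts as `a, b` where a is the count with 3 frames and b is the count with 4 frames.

9, 10

3 frames: F F F F F F F . . F F . → 9 faults.
4 frames: F F F F . . F F F F F F → 10 faults.
10 > 9: adding a frame increased faults — Belady's anomaly.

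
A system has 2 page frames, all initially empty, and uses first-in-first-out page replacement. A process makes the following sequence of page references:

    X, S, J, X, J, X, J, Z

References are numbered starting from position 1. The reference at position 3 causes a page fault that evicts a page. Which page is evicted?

pos 1: X → fault, frames [X]
pos 2: S → fault, frames [X, S]
pos 3: J → fault, evict X, frames [S, J]
At position 3, page X is evicted.

X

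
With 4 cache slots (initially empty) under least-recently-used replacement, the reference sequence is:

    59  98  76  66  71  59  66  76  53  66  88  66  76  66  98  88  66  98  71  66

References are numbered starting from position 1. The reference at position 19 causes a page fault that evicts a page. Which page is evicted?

pos 1: 59 → miss, frames (59)
pos 2: 98 → miss, frames (59 98)
pos 3: 76 → miss, frames (59 98 76)
pos 4: 66 → miss, frames (59 98 76 66)
pos 5: 71 → miss, evict 59, frames (98 76 66 71)
pos 6: 59 → miss, evict 98, frames (76 66 71 59)
pos 7: 66 → hit
pos 8: 76 → hit
pos 9: 53 → miss, evict 71, frames (59 66 76 53)
pos 10: 66 → hit
pos 11: 88 → miss, evict 59, frames (76 53 66 88)
pos 12: 66 → hit
pos 13: 76 → hit
pos 14: 66 → hit
pos 15: 98 → miss, evict 53, frames (88 76 66 98)
pos 16: 88 → hit
pos 17: 66 → hit
pos 18: 98 → hit
pos 19: 71 → miss, evict 76, frames (88 66 98 71)
At position 19, page 76 is evicted.

76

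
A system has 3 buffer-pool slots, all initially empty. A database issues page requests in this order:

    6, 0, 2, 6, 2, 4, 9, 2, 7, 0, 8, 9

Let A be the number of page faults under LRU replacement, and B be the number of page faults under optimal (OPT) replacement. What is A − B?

Under LRU: F F F . . F F . F F F F → 9 faults.
Under OPT: F F F . . F F . F . F . → 7 faults.
A − B = 9 − 7 = 2.

2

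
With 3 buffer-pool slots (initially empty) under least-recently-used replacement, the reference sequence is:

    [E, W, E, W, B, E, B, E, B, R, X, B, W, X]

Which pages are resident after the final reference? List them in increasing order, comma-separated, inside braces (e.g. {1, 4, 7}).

{B, W, X}

E: miss, frames {E}
W: miss, frames {E,W}
E: hit
W: hit
B: miss, frames {E,W,B}
E: hit
B: hit
E: hit
B: hit
R: miss, evict W, frames {E,B,R}
X: miss, evict E, frames {B,R,X}
B: hit
W: miss, evict R, frames {X,B,W}
X: hit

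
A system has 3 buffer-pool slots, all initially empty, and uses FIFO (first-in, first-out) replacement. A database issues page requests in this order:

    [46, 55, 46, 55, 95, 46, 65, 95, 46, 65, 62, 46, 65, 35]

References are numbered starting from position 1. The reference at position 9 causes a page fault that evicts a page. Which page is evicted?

pos 1: 46 → miss, frames (46)
pos 2: 55 → miss, frames (46 55)
pos 3: 46 → hit
pos 4: 55 → hit
pos 5: 95 → miss, frames (46 55 95)
pos 6: 46 → hit
pos 7: 65 → miss, evict 46, frames (55 95 65)
pos 8: 95 → hit
pos 9: 46 → miss, evict 55, frames (95 65 46)
At position 9, page 55 is evicted.

55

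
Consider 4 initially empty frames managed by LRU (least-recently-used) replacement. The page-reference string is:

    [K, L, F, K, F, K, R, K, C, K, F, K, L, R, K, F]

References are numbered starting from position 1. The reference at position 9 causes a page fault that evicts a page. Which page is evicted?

L

pos 1: K → fault, frames {K}
pos 2: L → fault, frames {K,L}
pos 3: F → fault, frames {K,L,F}
pos 4: K → hit
pos 5: F → hit
pos 6: K → hit
pos 7: R → fault, frames {L,F,K,R}
pos 8: K → hit
pos 9: C → fault, evict L, frames {F,R,K,C}
At position 9, page L is evicted.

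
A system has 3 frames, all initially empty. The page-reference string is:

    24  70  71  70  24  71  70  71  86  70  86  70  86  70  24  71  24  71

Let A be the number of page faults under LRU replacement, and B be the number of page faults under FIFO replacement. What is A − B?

Under LRU: F F F . . . . . F . . . . . F F . . → 6 faults.
Under FIFO: F F F . . . . . F . . . . . F . . . → 5 faults.
A − B = 6 − 5 = 1.

1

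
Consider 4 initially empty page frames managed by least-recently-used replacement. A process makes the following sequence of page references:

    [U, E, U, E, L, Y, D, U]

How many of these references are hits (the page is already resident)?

U -> fault, frames [U]
E -> fault, frames [U, E]
U -> hit
E -> hit
L -> fault, frames [U, E, L]
Y -> fault, frames [U, E, L, Y]
D -> fault, evict U, frames [E, L, Y, D]
U -> fault, evict E, frames [L, Y, D, U]
Hits: 2.

2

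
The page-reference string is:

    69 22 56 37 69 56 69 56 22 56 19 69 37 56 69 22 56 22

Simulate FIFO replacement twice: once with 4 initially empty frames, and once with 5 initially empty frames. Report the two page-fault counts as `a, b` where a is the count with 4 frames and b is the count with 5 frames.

8, 5

4 frames: F F F F . . . . . . F F . . . F F . → 8 faults.
5 frames: F F F F . . . . . . F . . . . . . . → 5 faults.
5 < 8: adding a frame reduced faults, as is typical.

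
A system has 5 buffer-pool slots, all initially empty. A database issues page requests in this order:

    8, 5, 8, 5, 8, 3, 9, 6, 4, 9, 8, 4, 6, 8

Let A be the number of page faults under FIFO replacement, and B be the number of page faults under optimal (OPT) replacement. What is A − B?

Under FIFO: F F . . . F F F F . F . . . → 7 faults.
Under OPT: F F . . . F F F F . . . . . → 6 faults.
A − B = 7 − 6 = 1.

1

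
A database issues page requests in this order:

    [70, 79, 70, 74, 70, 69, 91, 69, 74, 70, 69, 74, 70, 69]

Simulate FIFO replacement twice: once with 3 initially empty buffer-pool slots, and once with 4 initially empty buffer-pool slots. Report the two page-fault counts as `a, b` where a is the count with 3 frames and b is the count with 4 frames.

8, 6

3 frames: F F . F . F F . . F . F . F → 8 faults.
4 frames: F F . F . F F . . F . . . . → 6 faults.
6 < 8: adding a frame reduced faults, as is typical.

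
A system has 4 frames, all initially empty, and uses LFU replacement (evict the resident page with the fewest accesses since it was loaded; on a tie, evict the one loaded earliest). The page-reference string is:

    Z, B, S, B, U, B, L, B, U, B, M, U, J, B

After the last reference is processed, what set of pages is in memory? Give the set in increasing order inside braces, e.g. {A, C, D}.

{B, J, M, U}

Z: miss, frames [Z]
B: miss, frames [Z, B]
S: miss, frames [Z, B, S]
B: hit
U: miss, frames [Z, B, S, U]
B: hit
L: miss, evict Z, frames [B, S, U, L]
B: hit
U: hit
B: hit
M: miss, evict S, frames [B, U, L, M]
U: hit
J: miss, evict L, frames [B, U, M, J]
B: hit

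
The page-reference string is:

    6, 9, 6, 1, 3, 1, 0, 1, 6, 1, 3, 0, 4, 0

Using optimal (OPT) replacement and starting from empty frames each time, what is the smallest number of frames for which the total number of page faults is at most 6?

4

f=1: 14 faults
f=2: 9 faults
f=3: 7 faults
f=4: 6 faults
f=5: 6 faults
f=6: 6 faults
Smallest f with faults ≤ 6 is 4.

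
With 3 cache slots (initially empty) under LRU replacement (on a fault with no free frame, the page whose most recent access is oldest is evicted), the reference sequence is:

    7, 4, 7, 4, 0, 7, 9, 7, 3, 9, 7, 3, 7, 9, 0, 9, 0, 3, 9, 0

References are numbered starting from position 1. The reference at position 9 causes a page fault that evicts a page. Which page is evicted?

0

pos 1: 7: fault, frames [7]
pos 2: 4: fault, frames [7, 4]
pos 3: 7: hit
pos 4: 4: hit
pos 5: 0: fault, frames [7, 4, 0]
pos 6: 7: hit
pos 7: 9: fault, evict 4, frames [0, 7, 9]
pos 8: 7: hit
pos 9: 3: fault, evict 0, frames [9, 7, 3]
At position 9, page 0 is evicted.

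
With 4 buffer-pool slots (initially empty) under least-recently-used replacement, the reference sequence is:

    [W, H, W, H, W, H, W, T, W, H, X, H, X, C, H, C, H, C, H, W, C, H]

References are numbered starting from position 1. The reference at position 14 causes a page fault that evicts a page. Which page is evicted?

pos 1: W -> fault, frames [W]
pos 2: H -> fault, frames [W, H]
pos 3: W -> hit
pos 4: H -> hit
pos 5: W -> hit
pos 6: H -> hit
pos 7: W -> hit
pos 8: T -> fault, frames [H, W, T]
pos 9: W -> hit
pos 10: H -> hit
pos 11: X -> fault, frames [T, W, H, X]
pos 12: H -> hit
pos 13: X -> hit
pos 14: C -> fault, evict T, frames [W, H, X, C]
At position 14, page T is evicted.

T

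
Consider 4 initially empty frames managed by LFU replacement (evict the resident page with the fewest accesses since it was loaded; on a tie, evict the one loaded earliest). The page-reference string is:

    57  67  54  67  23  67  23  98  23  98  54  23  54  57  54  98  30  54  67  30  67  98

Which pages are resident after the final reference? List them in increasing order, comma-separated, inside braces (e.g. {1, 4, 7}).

{23, 54, 67, 98}

57 → fault, frames (57)
67 → fault, frames (57 67)
54 → fault, frames (57 67 54)
67 → hit
23 → fault, frames (57 67 54 23)
67 → hit
23 → hit
98 → fault, evict 57, frames (67 54 23 98)
23 → hit
98 → hit
54 → hit
23 → hit
54 → hit
57 → fault, evict 98, frames (67 54 23 57)
54 → hit
98 → fault, evict 57, frames (67 54 23 98)
30 → fault, evict 98, frames (67 54 23 30)
54 → hit
67 → hit
30 → hit
67 → hit
98 → fault, evict 30, frames (67 54 23 98)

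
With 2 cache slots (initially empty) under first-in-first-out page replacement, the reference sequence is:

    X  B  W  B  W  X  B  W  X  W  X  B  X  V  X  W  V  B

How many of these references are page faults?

X → fault, frames [X]
B → fault, frames [X, B]
W → fault, evict X, frames [B, W]
B → hit
W → hit
X → fault, evict B, frames [W, X]
B → fault, evict W, frames [X, B]
W → fault, evict X, frames [B, W]
X → fault, evict B, frames [W, X]
W → hit
X → hit
B → fault, evict W, frames [X, B]
X → hit
V → fault, evict X, frames [B, V]
X → fault, evict B, frames [V, X]
W → fault, evict V, frames [X, W]
V → fault, evict X, frames [W, V]
B → fault, evict W, frames [V, B]
Page faults: 13.

13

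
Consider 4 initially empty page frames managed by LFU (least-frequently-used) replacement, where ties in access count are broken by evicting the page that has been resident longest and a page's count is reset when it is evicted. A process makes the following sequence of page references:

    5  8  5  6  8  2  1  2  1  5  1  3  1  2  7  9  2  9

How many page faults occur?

5: fault, frames [5]
8: fault, frames [5, 8]
5: hit
6: fault, frames [5, 8, 6]
8: hit
2: fault, frames [5, 8, 6, 2]
1: fault, evict 6, frames [5, 8, 2, 1]
2: hit
1: hit
5: hit
1: hit
3: fault, evict 8, frames [5, 2, 1, 3]
1: hit
2: hit
7: fault, evict 3, frames [5, 2, 1, 7]
9: fault, evict 7, frames [5, 2, 1, 9]
2: hit
9: hit
Page faults: 8.

8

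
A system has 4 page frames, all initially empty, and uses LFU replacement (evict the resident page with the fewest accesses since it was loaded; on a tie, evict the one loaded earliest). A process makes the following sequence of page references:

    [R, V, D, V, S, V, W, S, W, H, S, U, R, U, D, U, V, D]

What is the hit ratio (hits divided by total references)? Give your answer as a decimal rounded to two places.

R → miss, frames {R}
V → miss, frames {R,V}
D → miss, frames {R,V,D}
V → hit
S → miss, frames {R,V,D,S}
V → hit
W → miss, evict R, frames {V,D,S,W}
S → hit
W → hit
H → miss, evict D, frames {V,S,W,H}
S → hit
U → miss, evict H, frames {V,S,W,U}
R → miss, evict U, frames {V,S,W,R}
U → miss, evict R, frames {V,S,W,U}
D → miss, evict U, frames {V,S,W,D}
U → miss, evict D, frames {V,S,W,U}
V → hit
D → miss, evict U, frames {V,S,W,D}
Hits: 6 of 18 references → 6/18 = 0.3333.

0.33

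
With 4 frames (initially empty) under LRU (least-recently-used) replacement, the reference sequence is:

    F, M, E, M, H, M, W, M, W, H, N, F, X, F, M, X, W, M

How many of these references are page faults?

F -> fault, frames (F)
M -> fault, frames (F M)
E -> fault, frames (F M E)
M -> hit
H -> fault, frames (F E M H)
M -> hit
W -> fault, evict F, frames (E H M W)
M -> hit
W -> hit
H -> hit
N -> fault, evict E, frames (M W H N)
F -> fault, evict M, frames (W H N F)
X -> fault, evict W, frames (H N F X)
F -> hit
M -> fault, evict H, frames (N X F M)
X -> hit
W -> fault, evict N, frames (F M X W)
M -> hit
Page faults: 10.

10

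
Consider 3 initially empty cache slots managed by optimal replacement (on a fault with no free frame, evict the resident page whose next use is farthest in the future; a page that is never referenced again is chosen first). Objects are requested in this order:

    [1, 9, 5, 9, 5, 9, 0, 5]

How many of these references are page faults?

4

1: miss, frames [1]
9: miss, frames [1, 9]
5: miss, frames [1, 9, 5]
9: hit
5: hit
9: hit
0: miss, evict 9, frames [1, 5, 0]
5: hit
Page faults: 4.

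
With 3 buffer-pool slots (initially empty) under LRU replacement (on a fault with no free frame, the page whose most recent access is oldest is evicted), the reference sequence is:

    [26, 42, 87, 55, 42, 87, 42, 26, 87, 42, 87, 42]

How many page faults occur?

26: miss, frames [26]
42: miss, frames [26, 42]
87: miss, frames [26, 42, 87]
55: miss, evict 26, frames [42, 87, 55]
42: hit
87: hit
42: hit
26: miss, evict 55, frames [87, 42, 26]
87: hit
42: hit
87: hit
42: hit
Page faults: 5.

5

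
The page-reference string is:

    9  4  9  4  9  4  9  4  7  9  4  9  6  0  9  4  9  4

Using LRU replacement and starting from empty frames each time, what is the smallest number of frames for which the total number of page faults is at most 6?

3

f=1: 18 faults
f=2: 9 faults
f=3: 6 faults
f=4: 5 faults
f=5: 5 faults
Smallest f with faults ≤ 6 is 3.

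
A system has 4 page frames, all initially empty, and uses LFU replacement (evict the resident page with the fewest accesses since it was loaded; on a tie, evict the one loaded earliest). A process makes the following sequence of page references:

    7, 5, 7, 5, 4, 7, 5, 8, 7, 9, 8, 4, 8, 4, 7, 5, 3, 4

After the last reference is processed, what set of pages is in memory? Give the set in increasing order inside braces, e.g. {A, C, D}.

7 → miss, frames {7}
5 → miss, frames {7,5}
7 → hit
5 → hit
4 → miss, frames {7,5,4}
7 → hit
5 → hit
8 → miss, frames {7,5,4,8}
7 → hit
9 → miss, evict 4, frames {7,5,8,9}
8 → hit
4 → miss, evict 9, frames {7,5,8,4}
8 → hit
4 → hit
7 → hit
5 → hit
3 → miss, evict 4, frames {7,5,8,3}
4 → miss, evict 3, frames {7,5,8,4}

{4, 5, 7, 8}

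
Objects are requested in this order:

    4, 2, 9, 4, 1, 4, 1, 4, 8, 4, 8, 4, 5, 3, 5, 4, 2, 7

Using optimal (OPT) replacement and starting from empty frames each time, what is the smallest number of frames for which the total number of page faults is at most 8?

f=1: 18 faults
f=2: 10 faults
f=3: 9 faults
f=4: 8 faults
f=5: 8 faults
f=6: 8 faults
f=7: 8 faults
f=8: 8 faults
Smallest f with faults ≤ 8 is 4.

4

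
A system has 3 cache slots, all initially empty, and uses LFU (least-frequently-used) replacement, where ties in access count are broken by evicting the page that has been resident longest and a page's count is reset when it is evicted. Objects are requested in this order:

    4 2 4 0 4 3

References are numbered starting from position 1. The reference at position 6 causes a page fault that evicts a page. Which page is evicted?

2

pos 1: 4 → miss, frames {4}
pos 2: 2 → miss, frames {4,2}
pos 3: 4 → hit
pos 4: 0 → miss, frames {4,2,0}
pos 5: 4 → hit
pos 6: 3 → miss, evict 2, frames {4,0,3}
At position 6, page 2 is evicted.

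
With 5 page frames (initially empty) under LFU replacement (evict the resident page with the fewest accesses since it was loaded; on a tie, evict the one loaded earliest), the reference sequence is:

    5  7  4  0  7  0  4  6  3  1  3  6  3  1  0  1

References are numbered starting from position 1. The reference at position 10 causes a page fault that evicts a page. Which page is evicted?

pos 1: 5: fault, frames {5}
pos 2: 7: fault, frames {5,7}
pos 3: 4: fault, frames {5,7,4}
pos 4: 0: fault, frames {5,7,4,0}
pos 5: 7: hit
pos 6: 0: hit
pos 7: 4: hit
pos 8: 6: fault, frames {5,7,4,0,6}
pos 9: 3: fault, evict 5, frames {7,4,0,6,3}
pos 10: 1: fault, evict 6, frames {7,4,0,3,1}
At position 10, page 6 is evicted.

6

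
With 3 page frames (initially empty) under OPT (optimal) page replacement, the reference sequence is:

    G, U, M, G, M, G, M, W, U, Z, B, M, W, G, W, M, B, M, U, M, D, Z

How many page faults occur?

G: fault, frames (G)
U: fault, frames (G U)
M: fault, frames (G U M)
G: hit
M: hit
G: hit
M: hit
W: fault, evict G, frames (U M W)
U: hit
Z: fault, evict U, frames (M W Z)
B: fault, evict Z, frames (M W B)
M: hit
W: hit
G: fault, evict B, frames (M W G)
W: hit
M: hit
B: fault, evict G, frames (M W B)
M: hit
U: fault, evict B, frames (M W U)
M: hit
D: fault, evict U, frames (M W D)
Z: fault, evict D, frames (M W Z)
Page faults: 11.

11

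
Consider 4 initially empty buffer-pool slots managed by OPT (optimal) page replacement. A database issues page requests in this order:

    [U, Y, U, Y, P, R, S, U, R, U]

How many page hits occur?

5

U -> miss, frames (U)
Y -> miss, frames (U Y)
U -> hit
Y -> hit
P -> miss, frames (U Y P)
R -> miss, frames (U Y P R)
S -> miss, evict P, frames (U Y R S)
U -> hit
R -> hit
U -> hit
Hits: 5.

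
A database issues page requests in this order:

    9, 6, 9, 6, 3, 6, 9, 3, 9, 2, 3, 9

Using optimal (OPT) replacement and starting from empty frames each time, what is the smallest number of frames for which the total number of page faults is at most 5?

3

f=1: 12 faults
f=2: 6 faults
f=3: 4 faults
f=4: 4 faults
Smallest f with faults ≤ 5 is 3.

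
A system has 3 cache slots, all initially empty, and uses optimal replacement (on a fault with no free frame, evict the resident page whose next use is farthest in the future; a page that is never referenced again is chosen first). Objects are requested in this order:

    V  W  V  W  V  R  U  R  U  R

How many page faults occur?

4

V → miss, frames [V]
W → miss, frames [V, W]
V → hit
W → hit
V → hit
R → miss, frames [V, W, R]
U → miss, evict W, frames [V, R, U]
R → hit
U → hit
R → hit
Page faults: 4.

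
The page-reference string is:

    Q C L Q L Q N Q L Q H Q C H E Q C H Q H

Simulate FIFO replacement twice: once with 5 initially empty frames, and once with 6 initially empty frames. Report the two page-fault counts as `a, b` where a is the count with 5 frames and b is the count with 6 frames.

8, 6

5 frames: F F F . . . F . . . F . . . F F F . . . → 8 faults.
6 frames: F F F . . . F . . . F . . . F . . . . . → 6 faults.
6 < 8: adding a frame reduced faults, as is typical.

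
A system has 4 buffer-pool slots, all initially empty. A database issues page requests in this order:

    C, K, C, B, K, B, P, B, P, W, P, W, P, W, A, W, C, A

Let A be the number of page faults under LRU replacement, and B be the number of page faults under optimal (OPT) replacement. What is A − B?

1

Under LRU: F F . F . . F . . F . . . . F . F . → 7 faults.
Under OPT: F F . F . . F . . F . . . . F . . . → 6 faults.
A − B = 7 − 6 = 1.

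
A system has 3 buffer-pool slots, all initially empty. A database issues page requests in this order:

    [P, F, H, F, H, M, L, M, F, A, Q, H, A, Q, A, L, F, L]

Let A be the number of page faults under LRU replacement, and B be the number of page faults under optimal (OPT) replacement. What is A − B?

1

Under LRU: F F F . . F F . F F F F . . . F F . → 11 faults.
Under OPT: F F F . . F F . . F F F . . . F F . → 10 faults.
A − B = 11 − 10 = 1.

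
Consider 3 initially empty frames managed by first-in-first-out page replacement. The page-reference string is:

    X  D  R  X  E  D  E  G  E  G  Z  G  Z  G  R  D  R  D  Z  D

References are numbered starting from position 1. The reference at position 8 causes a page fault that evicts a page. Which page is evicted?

D

pos 1: X -> fault, frames {X}
pos 2: D -> fault, frames {X,D}
pos 3: R -> fault, frames {X,D,R}
pos 4: X -> hit
pos 5: E -> fault, evict X, frames {D,R,E}
pos 6: D -> hit
pos 7: E -> hit
pos 8: G -> fault, evict D, frames {R,E,G}
At position 8, page D is evicted.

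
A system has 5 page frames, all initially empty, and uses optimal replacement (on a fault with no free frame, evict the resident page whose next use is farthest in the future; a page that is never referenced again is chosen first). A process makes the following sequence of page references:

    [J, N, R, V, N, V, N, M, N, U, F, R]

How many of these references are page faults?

J → miss, frames [J]
N → miss, frames [J, N]
R → miss, frames [J, N, R]
V → miss, frames [J, N, R, V]
N → hit
V → hit
N → hit
M → miss, frames [J, N, R, V, M]
N → hit
U → miss, evict M, frames [J, N, R, V, U]
F → miss, evict U, frames [J, N, R, V, F]
R → hit
Page faults: 7.

7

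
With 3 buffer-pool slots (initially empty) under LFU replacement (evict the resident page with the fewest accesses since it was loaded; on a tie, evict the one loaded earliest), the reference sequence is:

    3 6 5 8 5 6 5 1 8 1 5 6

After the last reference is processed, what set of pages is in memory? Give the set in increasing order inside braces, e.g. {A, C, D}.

{1, 5, 6}

3: miss, frames [3]
6: miss, frames [3, 6]
5: miss, frames [3, 6, 5]
8: miss, evict 3, frames [6, 5, 8]
5: hit
6: hit
5: hit
1: miss, evict 8, frames [6, 5, 1]
8: miss, evict 1, frames [6, 5, 8]
1: miss, evict 8, frames [6, 5, 1]
5: hit
6: hit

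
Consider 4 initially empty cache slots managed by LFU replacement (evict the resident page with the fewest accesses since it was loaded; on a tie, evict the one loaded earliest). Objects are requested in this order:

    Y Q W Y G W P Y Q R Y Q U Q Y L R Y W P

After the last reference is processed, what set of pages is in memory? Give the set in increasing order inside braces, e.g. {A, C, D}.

{P, Q, W, Y}

Y -> fault, frames (Y)
Q -> fault, frames (Y Q)
W -> fault, frames (Y Q W)
Y -> hit
G -> fault, frames (Y Q W G)
W -> hit
P -> fault, evict Q, frames (Y W G P)
Y -> hit
Q -> fault, evict G, frames (Y W P Q)
R -> fault, evict P, frames (Y W Q R)
Y -> hit
Q -> hit
U -> fault, evict R, frames (Y W Q U)
Q -> hit
Y -> hit
L -> fault, evict U, frames (Y W Q L)
R -> fault, evict L, frames (Y W Q R)
Y -> hit
W -> hit
P -> fault, evict R, frames (Y W Q P)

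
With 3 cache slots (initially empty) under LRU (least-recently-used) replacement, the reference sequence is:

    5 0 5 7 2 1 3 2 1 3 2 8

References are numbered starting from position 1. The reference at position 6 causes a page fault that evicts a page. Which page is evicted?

5

pos 1: 5 → fault, frames {5}
pos 2: 0 → fault, frames {5,0}
pos 3: 5 → hit
pos 4: 7 → fault, frames {0,5,7}
pos 5: 2 → fault, evict 0, frames {5,7,2}
pos 6: 1 → fault, evict 5, frames {7,2,1}
At position 6, page 5 is evicted.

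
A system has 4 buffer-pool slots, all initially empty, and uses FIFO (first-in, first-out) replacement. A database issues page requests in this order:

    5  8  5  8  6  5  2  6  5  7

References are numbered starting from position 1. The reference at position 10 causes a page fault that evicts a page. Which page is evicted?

pos 1: 5 -> miss, frames (5)
pos 2: 8 -> miss, frames (5 8)
pos 3: 5 -> hit
pos 4: 8 -> hit
pos 5: 6 -> miss, frames (5 8 6)
pos 6: 5 -> hit
pos 7: 2 -> miss, frames (5 8 6 2)
pos 8: 6 -> hit
pos 9: 5 -> hit
pos 10: 7 -> miss, evict 5, frames (8 6 2 7)
At position 10, page 5 is evicted.

5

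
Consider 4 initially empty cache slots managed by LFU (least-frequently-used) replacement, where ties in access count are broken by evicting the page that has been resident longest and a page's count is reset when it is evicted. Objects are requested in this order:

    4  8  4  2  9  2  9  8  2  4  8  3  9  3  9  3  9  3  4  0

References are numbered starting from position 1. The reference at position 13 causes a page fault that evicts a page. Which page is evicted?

3

pos 1: 4: miss, frames (4)
pos 2: 8: miss, frames (4 8)
pos 3: 4: hit
pos 4: 2: miss, frames (4 8 2)
pos 5: 9: miss, frames (4 8 2 9)
pos 6: 2: hit
pos 7: 9: hit
pos 8: 8: hit
pos 9: 2: hit
pos 10: 4: hit
pos 11: 8: hit
pos 12: 3: miss, evict 9, frames (4 8 2 3)
pos 13: 9: miss, evict 3, frames (4 8 2 9)
At position 13, page 3 is evicted.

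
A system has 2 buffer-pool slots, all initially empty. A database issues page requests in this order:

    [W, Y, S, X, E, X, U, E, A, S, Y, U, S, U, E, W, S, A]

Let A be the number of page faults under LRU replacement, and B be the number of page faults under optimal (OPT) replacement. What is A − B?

Under LRU: F F F F F . F F F F F F F . F F F F → 16 faults.
Under OPT: F F F F F . F . F F F . F . F F . F → 13 faults.
A − B = 16 − 13 = 3.

3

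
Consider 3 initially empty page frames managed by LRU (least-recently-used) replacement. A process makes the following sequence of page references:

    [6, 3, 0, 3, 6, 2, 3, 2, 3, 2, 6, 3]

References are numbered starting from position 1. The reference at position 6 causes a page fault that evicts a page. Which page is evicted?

pos 1: 6: miss, frames (6)
pos 2: 3: miss, frames (6 3)
pos 3: 0: miss, frames (6 3 0)
pos 4: 3: hit
pos 5: 6: hit
pos 6: 2: miss, evict 0, frames (3 6 2)
At position 6, page 0 is evicted.

0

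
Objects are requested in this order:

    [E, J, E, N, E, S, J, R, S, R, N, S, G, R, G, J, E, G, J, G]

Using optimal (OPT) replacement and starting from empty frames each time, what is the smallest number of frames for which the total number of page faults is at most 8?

3

f=1: 20 faults
f=2: 12 faults
f=3: 8 faults
f=4: 7 faults
f=5: 6 faults
f=6: 6 faults
Smallest f with faults ≤ 8 is 3.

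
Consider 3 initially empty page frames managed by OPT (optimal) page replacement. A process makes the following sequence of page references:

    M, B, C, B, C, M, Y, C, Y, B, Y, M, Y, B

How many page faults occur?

M: miss, frames (M)
B: miss, frames (M B)
C: miss, frames (M B C)
B: hit
C: hit
M: hit
Y: miss, evict M, frames (B C Y)
C: hit
Y: hit
B: hit
Y: hit
M: miss, evict C, frames (B Y M)
Y: hit
B: hit
Page faults: 5.

5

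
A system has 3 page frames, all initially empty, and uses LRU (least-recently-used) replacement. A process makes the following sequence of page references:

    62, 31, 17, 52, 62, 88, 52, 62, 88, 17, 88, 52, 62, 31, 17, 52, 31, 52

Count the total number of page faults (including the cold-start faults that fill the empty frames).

12

62 → miss, frames (62)
31 → miss, frames (62 31)
17 → miss, frames (62 31 17)
52 → miss, evict 62, frames (31 17 52)
62 → miss, evict 31, frames (17 52 62)
88 → miss, evict 17, frames (52 62 88)
52 → hit
62 → hit
88 → hit
17 → miss, evict 52, frames (62 88 17)
88 → hit
52 → miss, evict 62, frames (17 88 52)
62 → miss, evict 17, frames (88 52 62)
31 → miss, evict 88, frames (52 62 31)
17 → miss, evict 52, frames (62 31 17)
52 → miss, evict 62, frames (31 17 52)
31 → hit
52 → hit
Page faults: 12.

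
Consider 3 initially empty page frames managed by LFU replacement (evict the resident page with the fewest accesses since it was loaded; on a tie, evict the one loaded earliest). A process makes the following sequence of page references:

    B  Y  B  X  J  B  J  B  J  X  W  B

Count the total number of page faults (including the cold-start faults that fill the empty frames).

B -> fault, frames (B)
Y -> fault, frames (B Y)
B -> hit
X -> fault, frames (B Y X)
J -> fault, evict Y, frames (B X J)
B -> hit
J -> hit
B -> hit
J -> hit
X -> hit
W -> fault, evict X, frames (B J W)
B -> hit
Page faults: 5.

5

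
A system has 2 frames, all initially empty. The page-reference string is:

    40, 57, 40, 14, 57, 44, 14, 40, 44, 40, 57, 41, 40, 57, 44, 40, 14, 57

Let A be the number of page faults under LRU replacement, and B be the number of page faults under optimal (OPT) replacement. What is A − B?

Under LRU: F F . F F F F F F . F F F F F F F F → 16 faults.
Under OPT: F F . F . F . F . . F F . F F . F F → 11 faults.
A − B = 16 − 11 = 5.

5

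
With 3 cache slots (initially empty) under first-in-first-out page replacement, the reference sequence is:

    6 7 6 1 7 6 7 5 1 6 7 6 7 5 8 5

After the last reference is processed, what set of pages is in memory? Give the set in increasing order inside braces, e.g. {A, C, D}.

6 -> fault, frames [6]
7 -> fault, frames [6, 7]
6 -> hit
1 -> fault, frames [6, 7, 1]
7 -> hit
6 -> hit
7 -> hit
5 -> fault, evict 6, frames [7, 1, 5]
1 -> hit
6 -> fault, evict 7, frames [1, 5, 6]
7 -> fault, evict 1, frames [5, 6, 7]
6 -> hit
7 -> hit
5 -> hit
8 -> fault, evict 5, frames [6, 7, 8]
5 -> fault, evict 6, frames [7, 8, 5]

{5, 7, 8}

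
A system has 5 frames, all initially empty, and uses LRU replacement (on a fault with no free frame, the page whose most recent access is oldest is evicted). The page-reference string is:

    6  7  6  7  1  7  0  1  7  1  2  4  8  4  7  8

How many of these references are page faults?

7

6 -> fault, frames {6}
7 -> fault, frames {6,7}
6 -> hit
7 -> hit
1 -> fault, frames {6,7,1}
7 -> hit
0 -> fault, frames {6,1,7,0}
1 -> hit
7 -> hit
1 -> hit
2 -> fault, frames {6,0,7,1,2}
4 -> fault, evict 6, frames {0,7,1,2,4}
8 -> fault, evict 0, frames {7,1,2,4,8}
4 -> hit
7 -> hit
8 -> hit
Page faults: 7.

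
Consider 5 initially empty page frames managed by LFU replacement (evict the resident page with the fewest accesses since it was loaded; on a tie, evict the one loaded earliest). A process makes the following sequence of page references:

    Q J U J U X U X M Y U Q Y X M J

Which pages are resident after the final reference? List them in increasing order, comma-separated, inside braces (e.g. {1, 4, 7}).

{J, M, U, X, Y}

Q: fault, frames {Q}
J: fault, frames {Q,J}
U: fault, frames {Q,J,U}
J: hit
U: hit
X: fault, frames {Q,J,U,X}
U: hit
X: hit
M: fault, frames {Q,J,U,X,M}
Y: fault, evict Q, frames {J,U,X,M,Y}
U: hit
Q: fault, evict M, frames {J,U,X,Y,Q}
Y: hit
X: hit
M: fault, evict Q, frames {J,U,X,Y,M}
J: hit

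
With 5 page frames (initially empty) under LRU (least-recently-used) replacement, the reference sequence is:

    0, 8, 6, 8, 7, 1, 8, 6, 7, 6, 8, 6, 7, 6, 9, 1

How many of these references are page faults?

6

0 -> fault, frames (0)
8 -> fault, frames (0 8)
6 -> fault, frames (0 8 6)
8 -> hit
7 -> fault, frames (0 6 8 7)
1 -> fault, frames (0 6 8 7 1)
8 -> hit
6 -> hit
7 -> hit
6 -> hit
8 -> hit
6 -> hit
7 -> hit
6 -> hit
9 -> fault, evict 0, frames (1 8 7 6 9)
1 -> hit
Page faults: 6.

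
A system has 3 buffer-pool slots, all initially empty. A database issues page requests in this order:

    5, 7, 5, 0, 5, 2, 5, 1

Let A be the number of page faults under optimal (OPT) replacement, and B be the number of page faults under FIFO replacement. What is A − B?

-1

Under OPT: F F . F . F . F → 5 faults.
Under FIFO: F F . F . F F F → 6 faults.
A − B = 5 − 6 = -1.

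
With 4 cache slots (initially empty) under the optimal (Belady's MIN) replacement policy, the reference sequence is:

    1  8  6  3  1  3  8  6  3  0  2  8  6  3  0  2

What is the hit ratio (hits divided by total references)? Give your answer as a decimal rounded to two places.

0.56

1 → miss, frames {1}
8 → miss, frames {1,8}
6 → miss, frames {1,8,6}
3 → miss, frames {1,8,6,3}
1 → hit
3 → hit
8 → hit
6 → hit
3 → hit
0 → miss, evict 1, frames {8,6,3,0}
2 → miss, evict 0, frames {8,6,3,2}
8 → hit
6 → hit
3 → hit
0 → miss, evict 3, frames {8,6,2,0}
2 → hit
Hits: 9 of 16 references → 9/16 = 0.5625.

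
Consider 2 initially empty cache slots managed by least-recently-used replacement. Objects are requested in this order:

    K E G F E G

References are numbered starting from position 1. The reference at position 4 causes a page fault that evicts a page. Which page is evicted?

pos 1: K -> fault, frames {K}
pos 2: E -> fault, frames {K,E}
pos 3: G -> fault, evict K, frames {E,G}
pos 4: F -> fault, evict E, frames {G,F}
At position 4, page E is evicted.

E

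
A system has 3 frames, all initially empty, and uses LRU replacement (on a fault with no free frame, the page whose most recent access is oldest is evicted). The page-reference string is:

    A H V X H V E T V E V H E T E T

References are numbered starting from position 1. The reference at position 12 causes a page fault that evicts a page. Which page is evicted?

T

pos 1: A -> fault, frames [A]
pos 2: H -> fault, frames [A, H]
pos 3: V -> fault, frames [A, H, V]
pos 4: X -> fault, evict A, frames [H, V, X]
pos 5: H -> hit
pos 6: V -> hit
pos 7: E -> fault, evict X, frames [H, V, E]
pos 8: T -> fault, evict H, frames [V, E, T]
pos 9: V -> hit
pos 10: E -> hit
pos 11: V -> hit
pos 12: H -> fault, evict T, frames [E, V, H]
At position 12, page T is evicted.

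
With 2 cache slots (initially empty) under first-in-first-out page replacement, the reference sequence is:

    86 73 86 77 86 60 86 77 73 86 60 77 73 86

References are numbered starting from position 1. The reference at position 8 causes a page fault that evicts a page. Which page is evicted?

pos 1: 86: miss, frames {86}
pos 2: 73: miss, frames {86,73}
pos 3: 86: hit
pos 4: 77: miss, evict 86, frames {73,77}
pos 5: 86: miss, evict 73, frames {77,86}
pos 6: 60: miss, evict 77, frames {86,60}
pos 7: 86: hit
pos 8: 77: miss, evict 86, frames {60,77}
At position 8, page 86 is evicted.

86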